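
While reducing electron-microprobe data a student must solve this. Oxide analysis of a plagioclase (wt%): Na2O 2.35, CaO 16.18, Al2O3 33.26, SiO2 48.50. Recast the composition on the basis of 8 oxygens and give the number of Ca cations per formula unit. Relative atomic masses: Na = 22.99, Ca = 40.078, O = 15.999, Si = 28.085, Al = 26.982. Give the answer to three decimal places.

Na2O (M=61.979): mol = 0.03792; Na = 0.07584, O = 0.03792.
CaO (M=56.077): mol = 0.28853; Ca = 0.28853, O = 0.28853.
Al2O3 (M=101.961): mol = 0.32620; Al = 0.65240, O = 0.97860.
SiO2 (M=60.083): mol = 0.80722; Si = 0.80722, O = 1.61444.
ΣO = 2.91949; factor = 8/ΣO = 2.74020.
Ca apfu = 0.28853 × 2.74020 = 0.791.

0.791 Ca apfu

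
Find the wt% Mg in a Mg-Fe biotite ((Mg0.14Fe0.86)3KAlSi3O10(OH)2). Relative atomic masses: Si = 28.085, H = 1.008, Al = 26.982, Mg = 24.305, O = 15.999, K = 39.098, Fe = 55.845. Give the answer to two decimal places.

Formula mass = 0.42*24.305 + 2.58*55.845 + 1*39.098 + 1*26.982 + 3*28.085 + 12*15.999 + 2*1.008 = 498.627 g/mol, of which 10.208 g is Mg.
So Mg makes up 10.208/498.627 = 0.0205 of the mass, i.e. 2.05%.

2.05 weight percent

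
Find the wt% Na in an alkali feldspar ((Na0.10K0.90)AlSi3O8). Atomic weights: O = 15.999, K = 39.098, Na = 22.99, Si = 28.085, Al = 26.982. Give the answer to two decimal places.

0.83 weight percent

M((Na0.10K0.90)AlSi3O8) = 276.716 g/mol.
Na contributes 0.10 × 22.99 = 2.299 g per mole.
2.299/276.716 = 0.0083 → 0.83%.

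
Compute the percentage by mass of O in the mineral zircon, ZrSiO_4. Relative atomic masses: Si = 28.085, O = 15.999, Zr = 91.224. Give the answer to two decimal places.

M(ZrSiO_4) = 183.305 g/mol.
O contributes 4 × 15.999 = 63.996 g per mole.
63.996/183.305 = 0.3491 → 34.91%.

34.91 wt%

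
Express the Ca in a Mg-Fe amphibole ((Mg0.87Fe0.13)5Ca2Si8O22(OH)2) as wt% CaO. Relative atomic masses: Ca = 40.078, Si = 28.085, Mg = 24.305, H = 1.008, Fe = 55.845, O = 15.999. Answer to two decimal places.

13.47 wt%

M((Mg0.87Fe0.13)5Ca2Si8O22(OH)2) = 832.854 g/mol; M(CaO) = 56.077 g/mol.
Moles CaO per formula unit = 2 Ca ÷ 1 = 2.0000.
CaO fraction = (2.0000 × 56.077) / 832.854 = 112.154/832.854 = 0.1347.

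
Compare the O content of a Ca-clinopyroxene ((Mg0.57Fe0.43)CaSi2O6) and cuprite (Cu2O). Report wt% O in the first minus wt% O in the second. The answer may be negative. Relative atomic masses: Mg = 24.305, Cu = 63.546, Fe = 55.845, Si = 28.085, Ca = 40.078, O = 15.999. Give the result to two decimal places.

30.54 percentage points

O in (Mg0.57Fe0.43)CaSi2O6: molar mass 230.109 g/mol; 6×15.999 = 95.994 g → 41.72 wt%.
O in Cu2O: molar mass 143.091 g/mol; 1×15.999 = 15.999 g → 11.18 wt%.
Difference = 41.72 − 11.18 = 30.54 percentage points.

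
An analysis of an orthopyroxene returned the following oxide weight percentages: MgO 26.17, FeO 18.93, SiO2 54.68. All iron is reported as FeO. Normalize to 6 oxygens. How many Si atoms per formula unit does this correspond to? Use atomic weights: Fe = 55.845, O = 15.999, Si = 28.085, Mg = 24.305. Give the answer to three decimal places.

MgO: 26.17/40.304 = 0.64932 mol → 0.64932 mol Mg, 0.64932 mol O.
FeO: 18.93/71.844 = 0.26349 mol → 0.26349 mol Fe, 0.26349 mol O.
SiO2: 54.68/60.083 = 0.91007 mol → 0.91007 mol Si, 1.82014 mol O.
Total oxygen = 2.73295 mol. Normalization factor = 6/2.73295 = 2.19543.
Si per 6 O = 0.91007 × 2.19543 = 1.998.

1.998 Si apfu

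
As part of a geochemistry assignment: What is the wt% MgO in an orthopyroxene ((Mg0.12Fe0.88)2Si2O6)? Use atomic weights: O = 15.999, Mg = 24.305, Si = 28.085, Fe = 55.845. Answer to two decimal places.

Molar mass of (Mg0.12Fe0.88)2Si2O6 = 0.24×24.305 + 1.76×55.845 + 2×28.085 + 6×15.999 = 256.284 g/mol.
Each formula unit contains 0.24 Mg, equivalent to 0.24/1 = 0.2400 mol MgO.
M(MgO) = 1×24.305 + 1×15.999 = 40.304 g/mol.
Mass of MgO per formula unit = 0.2400 × 40.304 = 9.673 g.
MgO wt% = 9.673 / 256.284 × 100 = 3.77%.

3.77 wt%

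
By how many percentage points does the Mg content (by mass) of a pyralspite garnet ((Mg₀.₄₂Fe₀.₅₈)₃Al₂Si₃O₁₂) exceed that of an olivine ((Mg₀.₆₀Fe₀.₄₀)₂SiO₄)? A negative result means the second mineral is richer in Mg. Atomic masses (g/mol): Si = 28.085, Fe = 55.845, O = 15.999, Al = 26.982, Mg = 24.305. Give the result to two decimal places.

M((Mg₀.₄₂Fe₀.₅₈)₃Al₂Si₃O₁₂) = 458.002 g/mol, so wt% Mg = 30.624/458.002 × 100 = 6.69%.
M((Mg₀.₆₀Fe₀.₄₀)₂SiO₄) = 165.923 g/mol, so wt% Mg = 29.166/165.923 × 100 = 17.58%.
6.69 − 17.58 = -10.89 pp.

-10.89 percentage points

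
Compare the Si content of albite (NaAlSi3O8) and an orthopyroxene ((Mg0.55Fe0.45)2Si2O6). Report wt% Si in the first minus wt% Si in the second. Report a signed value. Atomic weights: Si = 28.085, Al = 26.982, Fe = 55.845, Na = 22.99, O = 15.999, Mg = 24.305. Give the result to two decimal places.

First mineral: 84.255 g Si in 262.219 g formula = 32.13 wt% Si.
Second mineral: 56.170 g Si in 229.160 g formula = 24.51 wt% Si.
32.13% − 24.51% gives a difference of 7.62 percentage points.

7.62 percentage points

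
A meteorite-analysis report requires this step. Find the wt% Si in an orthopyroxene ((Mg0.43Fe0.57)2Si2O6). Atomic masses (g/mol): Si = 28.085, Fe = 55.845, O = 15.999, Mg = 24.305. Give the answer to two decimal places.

23.73 weight percent

Molar mass of (Mg0.43Fe0.57)2Si2O6: 0.86·24.305 + 1.14·55.845 + 2·28.085 + 6·15.999 = 236.730 g/mol.
Mass of Si per formula unit: 2 × 28.085 = 56.170 g.
Weight fraction Si = 56.170 / 236.730 = 0.2373.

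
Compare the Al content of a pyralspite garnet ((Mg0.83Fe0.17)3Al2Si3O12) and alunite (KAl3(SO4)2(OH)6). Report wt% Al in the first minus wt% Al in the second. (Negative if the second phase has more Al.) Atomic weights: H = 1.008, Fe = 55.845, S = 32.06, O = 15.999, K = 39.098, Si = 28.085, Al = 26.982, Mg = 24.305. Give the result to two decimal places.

-6.67 percentage points

Al in (Mg0.83Fe0.17)3Al2Si3O12: molar mass 419.207 g/mol; 2×26.982 = 53.964 g → 12.87 wt%.
Al in KAl3(SO4)2(OH)6: molar mass 414.198 g/mol; 3×26.982 = 80.946 g → 19.54 wt%.
Difference = 12.87 − 19.54 = -6.67 percentage points.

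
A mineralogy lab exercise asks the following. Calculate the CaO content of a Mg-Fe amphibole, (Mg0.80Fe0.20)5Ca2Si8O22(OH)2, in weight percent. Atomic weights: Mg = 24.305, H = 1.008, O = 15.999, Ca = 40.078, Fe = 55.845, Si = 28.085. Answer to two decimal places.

13.29 wt%

Formula mass = 843.893 g/mol.
2 Ca → 2.0000 mol CaO per formula unit; M(CaO) = 56.077, so CaO mass = 112.154 g.
112.154/843.893 × 100 = 13.29 wt%.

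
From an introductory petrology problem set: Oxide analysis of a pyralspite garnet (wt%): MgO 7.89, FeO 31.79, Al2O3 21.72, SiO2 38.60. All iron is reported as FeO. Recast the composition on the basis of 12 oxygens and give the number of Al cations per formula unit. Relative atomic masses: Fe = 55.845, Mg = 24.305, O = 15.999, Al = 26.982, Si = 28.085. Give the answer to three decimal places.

MgO: 7.89/40.304 = 0.19576 mol → 0.19576 mol Mg, 0.19576 mol O.
FeO: 31.79/71.844 = 0.44249 mol → 0.44249 mol Fe, 0.44249 mol O.
Al2O3: 21.72/101.961 = 0.21302 mol → 0.42604 mol Al, 0.63906 mol O.
SiO2: 38.60/60.083 = 0.64244 mol → 0.64244 mol Si, 1.28488 mol O.
Total oxygen = 2.56219 mol. Normalization factor = 12/2.56219 = 4.68349.
Al per 12 O = 0.42604 × 4.68349 = 1.995.

1.995 Al apfu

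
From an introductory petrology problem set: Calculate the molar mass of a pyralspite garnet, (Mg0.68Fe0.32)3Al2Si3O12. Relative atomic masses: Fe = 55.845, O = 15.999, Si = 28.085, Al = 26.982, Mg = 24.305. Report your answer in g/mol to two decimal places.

433.40 g/mol

Mg: 2.04 × 24.305 = 49.5822
Fe: 0.96 × 55.845 = 53.6112
Al: 2 × 26.982 = 53.9640
Si: 3 × 28.085 = 84.2550
O: 12 × 15.999 = 191.9880
Summing the contributions gives the formula mass.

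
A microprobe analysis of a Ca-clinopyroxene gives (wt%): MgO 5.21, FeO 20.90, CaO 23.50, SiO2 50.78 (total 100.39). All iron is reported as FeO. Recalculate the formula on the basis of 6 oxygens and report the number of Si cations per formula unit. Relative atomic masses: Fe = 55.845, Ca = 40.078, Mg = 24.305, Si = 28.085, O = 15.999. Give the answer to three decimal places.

5.21 wt% MgO ÷ 40.304 g/mol = 0.12927 mol, giving 0.12927 Mg and 0.12927 O.
20.90 wt% FeO ÷ 71.844 g/mol = 0.29091 mol, giving 0.29091 Fe and 0.29091 O.
23.50 wt% CaO ÷ 56.077 g/mol = 0.41907 mol, giving 0.41907 Ca and 0.41907 O.
50.78 wt% SiO2 ÷ 60.083 g/mol = 0.84516 mol, giving 0.84516 Si and 1.69032 O.
Oxygen sums to 2.52957; scaling by 6/2.52957 = 2.37194 puts the formula on 6 O.
Si: 0.84516 × 2.37194 = 2.005 atoms per formula unit.

2.005 Si apfu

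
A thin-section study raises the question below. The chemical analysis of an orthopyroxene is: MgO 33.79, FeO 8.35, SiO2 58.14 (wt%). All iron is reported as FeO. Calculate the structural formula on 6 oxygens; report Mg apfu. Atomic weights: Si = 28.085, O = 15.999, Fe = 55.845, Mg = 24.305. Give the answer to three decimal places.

MgO: 33.79/40.304 = 0.83838 mol → 0.83838 mol Mg, 0.83838 mol O.
FeO: 8.35/71.844 = 0.11622 mol → 0.11622 mol Fe, 0.11622 mol O.
SiO2: 58.14/60.083 = 0.96766 mol → 0.96766 mol Si, 1.93532 mol O.
Total oxygen = 2.88992 mol. Normalization factor = 6/2.88992 = 2.07618.
Mg per 6 O = 0.83838 × 2.07618 = 1.741.

1.741 Mg apfu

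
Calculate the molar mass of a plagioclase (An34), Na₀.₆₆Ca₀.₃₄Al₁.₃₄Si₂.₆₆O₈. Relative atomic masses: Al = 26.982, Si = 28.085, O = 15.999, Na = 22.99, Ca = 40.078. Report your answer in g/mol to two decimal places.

The formula mass is the sum 0.66(22.99) + 0.34(40.078) + 1.34(26.982) + 2.66(28.085) + 8(15.999).

267.65 g/mol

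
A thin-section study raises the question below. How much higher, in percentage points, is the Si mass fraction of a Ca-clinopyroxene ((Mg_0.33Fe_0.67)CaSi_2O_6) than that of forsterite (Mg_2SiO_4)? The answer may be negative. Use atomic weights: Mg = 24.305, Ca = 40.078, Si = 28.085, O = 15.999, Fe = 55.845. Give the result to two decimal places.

M((Mg_0.33Fe_0.67)CaSi_2O_6) = 237.679 g/mol, so wt% Si = 56.170/237.679 × 100 = 23.63%.
M(Mg_2SiO_4) = 140.691 g/mol, so wt% Si = 28.085/140.691 × 100 = 19.96%.
23.63 − 19.96 = 3.67 pp.

3.67 percentage points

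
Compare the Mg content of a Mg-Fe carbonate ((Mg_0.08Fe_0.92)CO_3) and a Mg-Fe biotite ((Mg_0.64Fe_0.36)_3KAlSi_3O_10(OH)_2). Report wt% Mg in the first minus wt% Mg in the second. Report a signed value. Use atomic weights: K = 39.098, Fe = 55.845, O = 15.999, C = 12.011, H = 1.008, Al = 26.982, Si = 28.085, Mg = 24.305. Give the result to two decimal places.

-8.62 percentage points

First mineral: 1.944 g Mg in 113.330 g formula = 1.72 wt% Mg.
Second mineral: 46.666 g Mg in 451.317 g formula = 10.34 wt% Mg.
1.72% − 10.34% gives a difference of -8.62 percentage points.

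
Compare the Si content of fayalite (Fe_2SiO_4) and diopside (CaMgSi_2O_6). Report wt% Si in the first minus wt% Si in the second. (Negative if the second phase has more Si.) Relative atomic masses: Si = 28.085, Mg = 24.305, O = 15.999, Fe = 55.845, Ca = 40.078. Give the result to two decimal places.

-12.16 percentage points

M(Fe_2SiO_4) = 203.771 g/mol, so wt% Si = 28.085/203.771 × 100 = 13.78%.
M(CaMgSi_2O_6) = 216.547 g/mol, so wt% Si = 56.170/216.547 × 100 = 25.94%.
13.78 − 25.94 = -12.16 pp.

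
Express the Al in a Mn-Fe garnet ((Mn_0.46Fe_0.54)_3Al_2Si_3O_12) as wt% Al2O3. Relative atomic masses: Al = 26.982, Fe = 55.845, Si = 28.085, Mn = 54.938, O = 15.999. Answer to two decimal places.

20.54 wt%

Molar mass of (Mn_0.46Fe_0.54)_3Al_2Si_3O_12 = 1.38×54.938 + 1.62×55.845 + 2×26.982 + 3×28.085 + 12×15.999 = 496.490 g/mol.
Each formula unit contains 2 Al, equivalent to 2/2 = 1.0000 mol Al2O3.
M(Al2O3) = 2×26.982 + 3×15.999 = 101.961 g/mol.
Mass of Al2O3 per formula unit = 1.0000 × 101.961 = 101.961 g.
Al2O3 wt% = 101.961 / 496.490 × 100 = 20.54%.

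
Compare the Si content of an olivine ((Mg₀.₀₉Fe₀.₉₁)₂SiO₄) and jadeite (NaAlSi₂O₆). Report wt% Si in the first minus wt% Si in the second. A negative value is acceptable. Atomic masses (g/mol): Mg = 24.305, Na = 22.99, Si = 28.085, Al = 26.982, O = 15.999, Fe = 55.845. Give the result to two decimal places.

First mineral: 28.085 g Si in 198.094 g formula = 14.18 wt% Si.
Second mineral: 56.170 g Si in 202.136 g formula = 27.79 wt% Si.
14.18% − 27.79% gives a difference of -13.61 percentage points.

-13.61 percentage points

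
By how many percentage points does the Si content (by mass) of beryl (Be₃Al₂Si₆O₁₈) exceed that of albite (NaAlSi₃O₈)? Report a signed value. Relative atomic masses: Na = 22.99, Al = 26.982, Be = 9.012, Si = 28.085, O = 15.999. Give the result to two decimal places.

First mineral: 168.510 g Si in 537.492 g formula = 31.35 wt% Si.
Second mineral: 84.255 g Si in 262.219 g formula = 32.13 wt% Si.
31.35% − 32.13% gives a difference of -0.78 percentage points.

-0.78 percentage points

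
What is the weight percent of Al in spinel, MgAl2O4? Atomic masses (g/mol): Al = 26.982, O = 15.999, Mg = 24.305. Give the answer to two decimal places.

37.93 mass %

M(MgAl2O4) = 142.265 g/mol.
Al contributes 2 × 26.982 = 53.964 g per mole.
53.964/142.265 = 0.3793 → 37.93%.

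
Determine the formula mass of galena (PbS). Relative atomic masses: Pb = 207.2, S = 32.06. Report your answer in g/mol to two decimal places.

239.26 g/mol

M = 1(207.2) + 1(32.06)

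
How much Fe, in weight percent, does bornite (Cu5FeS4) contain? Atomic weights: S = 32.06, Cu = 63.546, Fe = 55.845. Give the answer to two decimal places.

11.13 weight percent

Molar mass of Cu5FeS4: 5*63.546 + 1*55.845 + 4*32.06 = 501.815 g/mol.
Mass of Fe per formula unit: 1 × 55.845 = 55.845 g.
Weight fraction Fe = 55.845 / 501.815 = 0.1113.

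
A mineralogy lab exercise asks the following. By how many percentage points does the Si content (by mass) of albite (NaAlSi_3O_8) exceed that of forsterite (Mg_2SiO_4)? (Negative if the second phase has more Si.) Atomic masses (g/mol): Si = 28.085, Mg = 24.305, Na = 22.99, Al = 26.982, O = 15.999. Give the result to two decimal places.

12.17 percentage points

M(NaAlSi_3O_8) = 262.219 g/mol, so wt% Si = 84.255/262.219 × 100 = 32.13%.
M(Mg_2SiO_4) = 140.691 g/mol, so wt% Si = 28.085/140.691 × 100 = 19.96%.
32.13 − 19.96 = 12.17 pp.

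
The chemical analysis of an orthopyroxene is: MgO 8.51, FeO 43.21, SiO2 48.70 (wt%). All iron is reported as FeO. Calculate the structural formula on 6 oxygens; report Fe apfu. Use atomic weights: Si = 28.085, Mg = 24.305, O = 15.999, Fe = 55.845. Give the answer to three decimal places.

MgO (M=40.304): mol = 0.21115; Mg = 0.21115, O = 0.21115.
FeO (M=71.844): mol = 0.60144; Fe = 0.60144, O = 0.60144.
SiO2 (M=60.083): mol = 0.81055; Si = 0.81055, O = 1.62110.
ΣO = 2.43369; factor = 6/ΣO = 2.46539.
Fe apfu = 0.60144 × 2.46539 = 1.483.

1.483 Fe apfu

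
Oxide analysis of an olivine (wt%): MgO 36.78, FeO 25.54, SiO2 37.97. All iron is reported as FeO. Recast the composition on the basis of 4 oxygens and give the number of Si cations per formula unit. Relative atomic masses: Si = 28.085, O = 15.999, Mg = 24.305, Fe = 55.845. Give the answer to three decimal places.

0.998 Si apfu

MgO: 36.78/40.304 = 0.91256 mol → 0.91256 mol Mg, 0.91256 mol O.
FeO: 25.54/71.844 = 0.35549 mol → 0.35549 mol Fe, 0.35549 mol O.
SiO2: 37.97/60.083 = 0.63196 mol → 0.63196 mol Si, 1.26392 mol O.
Total oxygen = 2.53197 mol. Normalization factor = 4/2.53197 = 1.57980.
Si per 4 O = 0.63196 × 1.57980 = 0.998.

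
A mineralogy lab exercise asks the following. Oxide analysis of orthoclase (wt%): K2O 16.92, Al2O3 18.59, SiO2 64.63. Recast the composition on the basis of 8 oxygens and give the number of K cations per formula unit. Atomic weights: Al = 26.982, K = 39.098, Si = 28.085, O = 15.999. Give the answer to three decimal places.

0.999 K apfu

K2O (M=94.195): mol = 0.17963; K = 0.35926, O = 0.17963.
Al2O3 (M=101.961): mol = 0.18232; Al = 0.36464, O = 0.54696.
SiO2 (M=60.083): mol = 1.07568; Si = 1.07568, O = 2.15136.
ΣO = 2.87795; factor = 8/ΣO = 2.77976.
K apfu = 0.35926 × 2.77976 = 0.999.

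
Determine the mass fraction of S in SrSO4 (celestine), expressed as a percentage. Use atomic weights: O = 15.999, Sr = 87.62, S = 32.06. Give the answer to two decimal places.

M(SrSO4) = 183.676 g/mol.
S contributes 1 × 32.06 = 32.060 g per mole.
32.060/183.676 = 0.1745 → 17.45%.

17.45 mass %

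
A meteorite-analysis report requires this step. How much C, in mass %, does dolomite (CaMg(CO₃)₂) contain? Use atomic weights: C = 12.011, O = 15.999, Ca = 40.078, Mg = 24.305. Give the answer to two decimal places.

13.03 mass %

Molar mass of CaMg(CO₃)₂: 1*40.078 + 1*24.305 + 2*12.011 + 6*15.999 = 184.399 g/mol.
Mass of C per formula unit: 2 × 12.011 = 24.022 g.
Weight fraction C = 24.022 / 184.399 = 0.1303.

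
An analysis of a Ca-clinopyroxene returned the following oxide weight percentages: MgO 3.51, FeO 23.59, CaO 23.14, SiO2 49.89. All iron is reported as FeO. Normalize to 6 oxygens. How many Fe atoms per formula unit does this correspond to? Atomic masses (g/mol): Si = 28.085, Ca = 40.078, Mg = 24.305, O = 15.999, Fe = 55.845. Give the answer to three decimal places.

MgO: 3.51/40.304 = 0.08709 mol → 0.08709 mol Mg, 0.08709 mol O.
FeO: 23.59/71.844 = 0.32835 mol → 0.32835 mol Fe, 0.32835 mol O.
CaO: 23.14/56.077 = 0.41265 mol → 0.41265 mol Ca, 0.41265 mol O.
SiO2: 49.89/60.083 = 0.83035 mol → 0.83035 mol Si, 1.66070 mol O.
Total oxygen = 2.48879 mol. Normalization factor = 6/2.48879 = 2.41081.
Fe per 6 O = 0.32835 × 2.41081 = 0.792.

0.792 Fe apfu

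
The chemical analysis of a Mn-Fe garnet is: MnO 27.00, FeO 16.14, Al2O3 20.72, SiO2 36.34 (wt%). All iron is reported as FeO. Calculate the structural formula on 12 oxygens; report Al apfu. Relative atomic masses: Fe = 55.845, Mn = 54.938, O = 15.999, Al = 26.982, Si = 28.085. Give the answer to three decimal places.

2.012 Al apfu

MnO: 27.00/70.937 = 0.38062 mol → 0.38062 mol Mn, 0.38062 mol O.
FeO: 16.14/71.844 = 0.22465 mol → 0.22465 mol Fe, 0.22465 mol O.
Al2O3: 20.72/101.961 = 0.20321 mol → 0.40642 mol Al, 0.60963 mol O.
SiO2: 36.34/60.083 = 0.60483 mol → 0.60483 mol Si, 1.20966 mol O.
Total oxygen = 2.42456 mol. Normalization factor = 12/2.42456 = 4.94935.
Al per 12 O = 0.40642 × 4.94935 = 2.012.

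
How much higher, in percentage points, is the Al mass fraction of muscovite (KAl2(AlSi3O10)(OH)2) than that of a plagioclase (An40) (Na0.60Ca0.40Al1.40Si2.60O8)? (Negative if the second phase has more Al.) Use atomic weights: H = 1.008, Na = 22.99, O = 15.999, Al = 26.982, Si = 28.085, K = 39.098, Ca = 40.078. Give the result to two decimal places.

Al in KAl2(AlSi3O10)(OH)2: molar mass 398.303 g/mol; 3×26.982 = 80.946 g → 20.32 wt%.
Al in Na0.60Ca0.40Al1.40Si2.60O8: molar mass 268.613 g/mol; 1.40×26.982 = 37.775 g → 14.06 wt%.
Difference = 20.32 − 14.06 = 6.26 percentage points.

6.26 percentage points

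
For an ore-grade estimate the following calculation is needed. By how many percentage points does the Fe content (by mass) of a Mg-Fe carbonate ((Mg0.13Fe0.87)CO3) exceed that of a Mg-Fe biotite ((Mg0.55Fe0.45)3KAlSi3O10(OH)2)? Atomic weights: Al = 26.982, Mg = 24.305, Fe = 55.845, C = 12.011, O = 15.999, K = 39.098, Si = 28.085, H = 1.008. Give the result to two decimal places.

27.08 percentage points

M((Mg0.13Fe0.87)CO3) = 111.753 g/mol, so wt% Fe = 48.585/111.753 × 100 = 43.48%.
M((Mg0.55Fe0.45)3KAlSi3O10(OH)2) = 459.833 g/mol, so wt% Fe = 75.391/459.833 × 100 = 16.40%.
43.48 − 16.40 = 27.08 pp.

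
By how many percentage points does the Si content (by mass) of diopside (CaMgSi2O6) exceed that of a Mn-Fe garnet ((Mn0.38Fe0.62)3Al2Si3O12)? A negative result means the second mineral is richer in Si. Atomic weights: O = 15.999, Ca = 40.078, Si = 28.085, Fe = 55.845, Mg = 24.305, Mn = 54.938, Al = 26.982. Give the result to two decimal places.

8.98 percentage points

M(CaMgSi2O6) = 216.547 g/mol, so wt% Si = 56.170/216.547 × 100 = 25.94%.
M((Mn0.38Fe0.62)3Al2Si3O12) = 496.708 g/mol, so wt% Si = 84.255/496.708 × 100 = 16.96%.
25.94 − 16.96 = 8.98 pp.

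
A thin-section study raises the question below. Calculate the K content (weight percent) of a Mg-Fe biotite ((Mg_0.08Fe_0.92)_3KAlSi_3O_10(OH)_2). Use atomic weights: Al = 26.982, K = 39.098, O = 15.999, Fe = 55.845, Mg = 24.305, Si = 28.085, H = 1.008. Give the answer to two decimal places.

Molar mass of (Mg_0.08Fe_0.92)_3KAlSi_3O_10(OH)_2: 0.24×24.305 + 2.76×55.845 + 1×39.098 + 1×26.982 + 3×28.085 + 12×15.999 + 2×1.008 = 504.304 g/mol.
Mass of K per formula unit: 1 × 39.098 = 39.098 g.
Weight fraction K = 39.098 / 504.304 = 0.0775.

7.75 weight percent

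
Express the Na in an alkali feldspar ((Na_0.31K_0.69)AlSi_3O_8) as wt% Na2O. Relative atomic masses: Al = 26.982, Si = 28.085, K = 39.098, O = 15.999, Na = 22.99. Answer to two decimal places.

3.51 wt%

Formula mass = 273.334 g/mol.
0.31 Na → 0.1550 mol Na2O per formula unit; M(Na2O) = 61.979, so Na2O mass = 9.607 g.
9.607/273.334 × 100 = 3.51 wt%.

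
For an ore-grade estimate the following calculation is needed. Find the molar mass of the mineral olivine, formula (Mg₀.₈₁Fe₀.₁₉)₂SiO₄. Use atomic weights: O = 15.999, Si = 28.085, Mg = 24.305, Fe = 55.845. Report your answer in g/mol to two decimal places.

152.68 g/mol

M = 1.62(24.305) + 0.38(55.845) + 1(28.085) + 4(15.999)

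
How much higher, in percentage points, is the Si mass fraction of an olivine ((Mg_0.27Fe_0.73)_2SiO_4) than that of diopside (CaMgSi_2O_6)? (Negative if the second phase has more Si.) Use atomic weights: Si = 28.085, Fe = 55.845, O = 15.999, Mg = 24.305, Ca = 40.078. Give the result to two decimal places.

-10.90 percentage points

Si in (Mg_0.27Fe_0.73)_2SiO_4: molar mass 186.739 g/mol; 1×28.085 = 28.085 g → 15.04 wt%.
Si in CaMgSi_2O_6: molar mass 216.547 g/mol; 2×28.085 = 56.170 g → 25.94 wt%.
Difference = 15.04 − 25.94 = -10.90 percentage points.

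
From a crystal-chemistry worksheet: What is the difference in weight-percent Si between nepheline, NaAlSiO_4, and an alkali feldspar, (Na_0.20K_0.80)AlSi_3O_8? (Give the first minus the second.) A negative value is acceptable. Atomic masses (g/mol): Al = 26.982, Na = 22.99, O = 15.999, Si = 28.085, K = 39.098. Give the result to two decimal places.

-10.86 percentage points

M(NaAlSiO_4) = 142.053 g/mol, so wt% Si = 28.085/142.053 × 100 = 19.77%.
M((Na_0.20K_0.80)AlSi_3O_8) = 275.105 g/mol, so wt% Si = 84.255/275.105 × 100 = 30.63%.
19.77 − 30.63 = -10.86 pp.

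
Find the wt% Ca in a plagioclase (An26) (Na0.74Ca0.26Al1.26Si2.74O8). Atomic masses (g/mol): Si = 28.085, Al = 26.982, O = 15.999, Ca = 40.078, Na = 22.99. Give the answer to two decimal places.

Formula mass = 0.74·22.99 + 0.26·40.078 + 1.26·26.982 + 2.74·28.085 + 8·15.999 = 266.375 g/mol, of which 10.420 g is Ca.
So Ca makes up 10.420/266.375 = 0.0391 of the mass, i.e. 3.91%.

3.91 wt%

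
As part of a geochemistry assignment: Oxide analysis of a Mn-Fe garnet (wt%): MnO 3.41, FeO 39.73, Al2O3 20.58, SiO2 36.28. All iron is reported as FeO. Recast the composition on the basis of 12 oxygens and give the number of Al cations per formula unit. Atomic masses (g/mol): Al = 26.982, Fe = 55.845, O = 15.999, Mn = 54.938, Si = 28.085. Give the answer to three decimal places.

2.006 Al apfu

MnO (M=70.937): mol = 0.04807; Mn = 0.04807, O = 0.04807.
FeO (M=71.844): mol = 0.55300; Fe = 0.55300, O = 0.55300.
Al2O3 (M=101.961): mol = 0.20184; Al = 0.40368, O = 0.60552.
SiO2 (M=60.083): mol = 0.60383; Si = 0.60383, O = 1.20766.
ΣO = 2.41425; factor = 12/ΣO = 4.97049.
Al apfu = 0.40368 × 4.97049 = 2.006.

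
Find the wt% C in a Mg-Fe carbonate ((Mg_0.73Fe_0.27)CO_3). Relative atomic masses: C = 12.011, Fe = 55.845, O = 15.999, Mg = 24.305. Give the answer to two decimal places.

Molar mass of (Mg_0.73Fe_0.27)CO_3: 0.73×24.305 + 0.27×55.845 + 1×12.011 + 3×15.999 = 92.829 g/mol.
Mass of C per formula unit: 1 × 12.011 = 12.011 g.
Weight fraction C = 12.011 / 92.829 = 0.1294.

12.94 mass %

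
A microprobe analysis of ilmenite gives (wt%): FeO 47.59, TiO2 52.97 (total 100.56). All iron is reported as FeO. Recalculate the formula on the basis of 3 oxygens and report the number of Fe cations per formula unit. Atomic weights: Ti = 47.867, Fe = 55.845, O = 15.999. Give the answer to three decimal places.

0.999 Fe apfu

FeO (M=71.844): mol = 0.66241; Fe = 0.66241, O = 0.66241.
TiO2 (M=79.865): mol = 0.66324; Ti = 0.66324, O = 1.32648.
ΣO = 1.98889; factor = 3/ΣO = 1.50838.
Fe apfu = 0.66241 × 1.50838 = 0.999.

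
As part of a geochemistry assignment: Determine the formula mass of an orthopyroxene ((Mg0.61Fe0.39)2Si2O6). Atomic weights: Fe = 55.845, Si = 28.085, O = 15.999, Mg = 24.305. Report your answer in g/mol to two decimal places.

M = 1.22*24.305 + 0.78*55.845 + 2*28.085 + 6*15.999

225.38 g/mol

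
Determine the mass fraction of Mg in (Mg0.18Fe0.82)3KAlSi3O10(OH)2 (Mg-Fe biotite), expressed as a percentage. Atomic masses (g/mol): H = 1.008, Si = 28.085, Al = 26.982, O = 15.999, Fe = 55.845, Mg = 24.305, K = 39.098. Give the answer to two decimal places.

2.65 mass %

Molar mass of (Mg0.18Fe0.82)3KAlSi3O10(OH)2: 0.54×24.305 + 2.46×55.845 + 1×39.098 + 1×26.982 + 3×28.085 + 12×15.999 + 2×1.008 = 494.842 g/mol.
Mass of Mg per formula unit: 0.54 × 24.305 = 13.125 g.
Weight fraction Mg = 13.125 / 494.842 = 0.0265.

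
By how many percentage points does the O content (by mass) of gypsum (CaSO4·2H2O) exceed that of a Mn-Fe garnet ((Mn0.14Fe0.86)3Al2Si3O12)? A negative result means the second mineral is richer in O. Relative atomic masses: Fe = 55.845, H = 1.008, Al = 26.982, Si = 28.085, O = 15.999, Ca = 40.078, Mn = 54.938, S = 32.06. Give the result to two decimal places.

O in CaSO4·2H2O: molar mass 172.164 g/mol; 6×15.999 = 95.994 g → 55.76 wt%.
O in (Mn0.14Fe0.86)3Al2Si3O12: molar mass 497.361 g/mol; 12×15.999 = 191.988 g → 38.60 wt%.
Difference = 55.76 − 38.60 = 17.16 percentage points.

17.16 percentage points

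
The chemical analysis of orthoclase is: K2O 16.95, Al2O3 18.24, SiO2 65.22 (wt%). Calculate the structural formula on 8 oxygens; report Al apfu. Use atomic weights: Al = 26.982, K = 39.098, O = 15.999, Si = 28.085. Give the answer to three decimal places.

K2O: 16.95/94.195 = 0.17995 mol → 0.35990 mol K, 0.17995 mol O.
Al2O3: 18.24/101.961 = 0.17889 mol → 0.35778 mol Al, 0.53667 mol O.
SiO2: 65.22/60.083 = 1.08550 mol → 1.08550 mol Si, 2.17100 mol O.
Total oxygen = 2.88762 mol. Normalization factor = 8/2.88762 = 2.77045.
Al per 8 O = 0.35778 × 2.77045 = 0.991.

0.991 Al apfu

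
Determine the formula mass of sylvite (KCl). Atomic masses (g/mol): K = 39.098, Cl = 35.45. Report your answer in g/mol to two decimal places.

The formula mass is the sum 1·39.098 + 1·35.45.

74.55 g/mol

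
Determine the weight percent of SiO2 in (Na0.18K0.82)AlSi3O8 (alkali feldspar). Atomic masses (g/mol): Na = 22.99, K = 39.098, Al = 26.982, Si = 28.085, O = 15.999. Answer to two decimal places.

Molar mass of (Na0.18K0.82)AlSi3O8 = 0.18*22.99 + 0.82*39.098 + 1*26.982 + 3*28.085 + 8*15.999 = 275.428 g/mol.
Each formula unit contains 3 Si, equivalent to 3/1 = 3.0000 mol SiO2.
M(SiO2) = 1×28.085 + 2×15.999 = 60.083 g/mol.
Mass of SiO2 per formula unit = 3.0000 × 60.083 = 180.249 g.
SiO2 wt% = 180.249 / 275.428 × 100 = 65.44%.

65.44 wt%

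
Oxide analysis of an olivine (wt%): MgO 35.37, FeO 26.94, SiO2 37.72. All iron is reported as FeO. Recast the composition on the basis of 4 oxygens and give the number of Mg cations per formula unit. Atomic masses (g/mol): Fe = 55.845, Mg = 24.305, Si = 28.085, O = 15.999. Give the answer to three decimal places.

MgO (M=40.304): mol = 0.87758; Mg = 0.87758, O = 0.87758.
FeO (M=71.844): mol = 0.37498; Fe = 0.37498, O = 0.37498.
SiO2 (M=60.083): mol = 0.62780; Si = 0.62780, O = 1.25560.
ΣO = 2.50816; factor = 4/ΣO = 1.59479.
Mg apfu = 0.87758 × 1.59479 = 1.400.

1.400 Mg apfu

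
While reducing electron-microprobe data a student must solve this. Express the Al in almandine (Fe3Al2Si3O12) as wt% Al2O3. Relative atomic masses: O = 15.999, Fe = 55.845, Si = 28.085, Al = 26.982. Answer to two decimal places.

Molar mass of Fe3Al2Si3O12 = 3·55.845 + 2·26.982 + 3·28.085 + 12·15.999 = 497.742 g/mol.
Each formula unit contains 2 Al, equivalent to 2/2 = 1.0000 mol Al2O3.
M(Al2O3) = 2×26.982 + 3×15.999 = 101.961 g/mol.
Mass of Al2O3 per formula unit = 1.0000 × 101.961 = 101.961 g.
Al2O3 wt% = 101.961 / 497.742 × 100 = 20.48%.

20.48 wt%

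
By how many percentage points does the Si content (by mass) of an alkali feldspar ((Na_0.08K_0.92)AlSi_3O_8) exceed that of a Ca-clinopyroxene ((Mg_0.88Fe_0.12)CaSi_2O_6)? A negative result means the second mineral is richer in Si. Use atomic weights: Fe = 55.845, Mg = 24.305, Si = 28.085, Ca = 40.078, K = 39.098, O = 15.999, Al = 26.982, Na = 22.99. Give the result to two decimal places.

4.92 percentage points

M((Na_0.08K_0.92)AlSi_3O_8) = 277.038 g/mol, so wt% Si = 84.255/277.038 × 100 = 30.41%.
M((Mg_0.88Fe_0.12)CaSi_2O_6) = 220.332 g/mol, so wt% Si = 56.170/220.332 × 100 = 25.49%.
30.41 − 25.49 = 4.92 pp.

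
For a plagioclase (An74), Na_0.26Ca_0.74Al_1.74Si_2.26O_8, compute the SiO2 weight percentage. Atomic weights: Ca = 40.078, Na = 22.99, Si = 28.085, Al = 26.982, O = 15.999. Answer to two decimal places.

M(Na_0.26Ca_0.74Al_1.74Si_2.26O_8) = 274.048 g/mol; M(SiO2) = 60.083 g/mol.
Moles SiO2 per formula unit = 2.26 Si ÷ 1 = 2.2600.
SiO2 fraction = (2.2600 × 60.083) / 274.048 = 135.788/274.048 = 0.4955.

49.55 wt%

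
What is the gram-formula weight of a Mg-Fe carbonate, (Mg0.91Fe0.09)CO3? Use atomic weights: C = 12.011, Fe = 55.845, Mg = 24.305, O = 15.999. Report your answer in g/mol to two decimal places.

87.15 g/mol

The formula mass is the sum 0.91×24.305 + 0.09×55.845 + 1×12.011 + 3×15.999.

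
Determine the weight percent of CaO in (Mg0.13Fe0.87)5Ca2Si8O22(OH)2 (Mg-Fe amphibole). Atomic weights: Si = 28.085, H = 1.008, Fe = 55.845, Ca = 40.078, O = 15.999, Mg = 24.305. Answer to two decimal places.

11.81 wt%

M((Mg0.13Fe0.87)5Ca2Si8O22(OH)2) = 949.552 g/mol; M(CaO) = 56.077 g/mol.
Moles CaO per formula unit = 2 Ca ÷ 1 = 2.0000.
CaO fraction = (2.0000 × 56.077) / 949.552 = 112.154/949.552 = 0.1181.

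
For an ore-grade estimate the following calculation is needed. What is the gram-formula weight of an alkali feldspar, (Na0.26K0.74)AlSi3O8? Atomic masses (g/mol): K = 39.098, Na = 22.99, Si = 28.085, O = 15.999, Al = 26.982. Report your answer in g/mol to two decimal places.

Na: 0.26 × 22.99 = 5.9774
K: 0.74 × 39.098 = 28.9325
Al: 1 × 26.982 = 26.9820
Si: 3 × 28.085 = 84.2550
O: 8 × 15.999 = 127.9920
Summing the contributions gives the formula mass.

274.14 g/mol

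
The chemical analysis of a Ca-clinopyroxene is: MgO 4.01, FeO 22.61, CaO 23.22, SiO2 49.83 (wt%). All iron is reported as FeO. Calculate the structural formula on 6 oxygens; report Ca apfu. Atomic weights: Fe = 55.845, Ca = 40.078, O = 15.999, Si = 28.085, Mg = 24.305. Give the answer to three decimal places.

MgO: 4.01/40.304 = 0.09949 mol → 0.09949 mol Mg, 0.09949 mol O.
FeO: 22.61/71.844 = 0.31471 mol → 0.31471 mol Fe, 0.31471 mol O.
CaO: 23.22/56.077 = 0.41407 mol → 0.41407 mol Ca, 0.41407 mol O.
SiO2: 49.83/60.083 = 0.82935 mol → 0.82935 mol Si, 1.65870 mol O.
Total oxygen = 2.48697 mol. Normalization factor = 6/2.48697 = 2.41257.
Ca per 6 O = 0.41407 × 2.41257 = 0.999.

0.999 Ca apfu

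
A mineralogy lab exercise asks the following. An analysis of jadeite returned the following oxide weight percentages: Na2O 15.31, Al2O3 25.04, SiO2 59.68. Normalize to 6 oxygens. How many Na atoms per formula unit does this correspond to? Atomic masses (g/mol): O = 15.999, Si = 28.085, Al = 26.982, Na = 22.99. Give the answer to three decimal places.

0.998 Na apfu

Na2O: 15.31/61.979 = 0.24702 mol → 0.49404 mol Na, 0.24702 mol O.
Al2O3: 25.04/101.961 = 0.24558 mol → 0.49116 mol Al, 0.73674 mol O.
SiO2: 59.68/60.083 = 0.99329 mol → 0.99329 mol Si, 1.98658 mol O.
Total oxygen = 2.97034 mol. Normalization factor = 6/2.97034 = 2.01997.
Na per 6 O = 0.49404 × 2.01997 = 0.998.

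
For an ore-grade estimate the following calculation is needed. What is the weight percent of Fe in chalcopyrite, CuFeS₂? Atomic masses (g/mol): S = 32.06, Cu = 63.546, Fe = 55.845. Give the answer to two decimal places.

30.43 wt%

Formula mass = 1·63.546 + 1·55.845 + 2·32.06 = 183.511 g/mol, of which 55.845 g is Fe.
So Fe makes up 55.845/183.511 = 0.3043 of the mass, i.e. 30.43%.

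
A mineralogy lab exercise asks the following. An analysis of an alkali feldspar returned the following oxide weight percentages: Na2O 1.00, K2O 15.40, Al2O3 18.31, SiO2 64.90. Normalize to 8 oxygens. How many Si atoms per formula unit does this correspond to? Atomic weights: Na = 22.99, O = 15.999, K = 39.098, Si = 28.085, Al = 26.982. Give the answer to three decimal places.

Na2O (M=61.979): mol = 0.01613; Na = 0.03226, O = 0.01613.
K2O (M=94.195): mol = 0.16349; K = 0.32698, O = 0.16349.
Al2O3 (M=101.961): mol = 0.17958; Al = 0.35916, O = 0.53874.
SiO2 (M=60.083): mol = 1.08017; Si = 1.08017, O = 2.16034.
ΣO = 2.87870; factor = 8/ΣO = 2.77903.
Si apfu = 1.08017 × 2.77903 = 3.002.

3.002 Si apfu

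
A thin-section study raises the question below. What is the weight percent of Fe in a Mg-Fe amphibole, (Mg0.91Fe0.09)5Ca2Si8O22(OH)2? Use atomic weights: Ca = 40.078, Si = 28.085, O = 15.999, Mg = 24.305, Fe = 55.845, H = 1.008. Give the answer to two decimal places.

Molar mass of (Mg0.91Fe0.09)5Ca2Si8O22(OH)2: 4.55*24.305 + 0.45*55.845 + 2*40.078 + 8*28.085 + 24*15.999 + 2*1.008 = 826.546 g/mol.
Mass of Fe per formula unit: 0.45 × 55.845 = 25.130 g.
Weight fraction Fe = 25.130 / 826.546 = 0.0304.

3.04 wt%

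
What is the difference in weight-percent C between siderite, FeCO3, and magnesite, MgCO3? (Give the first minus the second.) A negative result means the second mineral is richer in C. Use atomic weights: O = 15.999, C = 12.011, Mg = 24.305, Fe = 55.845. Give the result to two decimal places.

-3.88 percentage points

C in FeCO3: molar mass 115.853 g/mol; 1×12.011 = 12.011 g → 10.37 wt%.
C in MgCO3: molar mass 84.313 g/mol; 1×12.011 = 12.011 g → 14.25 wt%.
Difference = 10.37 − 14.25 = -3.88 percentage points.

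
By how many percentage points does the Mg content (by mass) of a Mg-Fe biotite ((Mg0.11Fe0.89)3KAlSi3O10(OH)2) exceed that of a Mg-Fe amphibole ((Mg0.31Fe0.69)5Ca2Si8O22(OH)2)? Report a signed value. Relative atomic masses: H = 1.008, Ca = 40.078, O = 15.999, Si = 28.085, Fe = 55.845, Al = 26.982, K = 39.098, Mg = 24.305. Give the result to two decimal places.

-2.49 percentage points

M((Mg0.11Fe0.89)3KAlSi3O10(OH)2) = 501.466 g/mol, so wt% Mg = 8.021/501.466 × 100 = 1.60%.
M((Mg0.31Fe0.69)5Ca2Si8O22(OH)2) = 921.166 g/mol, so wt% Mg = 37.673/921.166 × 100 = 4.09%.
1.60 − 4.09 = -2.49 pp.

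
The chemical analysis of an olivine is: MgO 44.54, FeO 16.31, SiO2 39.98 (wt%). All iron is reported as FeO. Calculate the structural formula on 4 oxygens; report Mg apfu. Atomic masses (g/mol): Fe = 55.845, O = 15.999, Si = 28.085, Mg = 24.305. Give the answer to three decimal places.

MgO: 44.54/40.304 = 1.10510 mol → 1.10510 mol Mg, 1.10510 mol O.
FeO: 16.31/71.844 = 0.22702 mol → 0.22702 mol Fe, 0.22702 mol O.
SiO2: 39.98/60.083 = 0.66541 mol → 0.66541 mol Si, 1.33082 mol O.
Total oxygen = 2.66294 mol. Normalization factor = 4/2.66294 = 1.50210.
Mg per 4 O = 1.10510 × 1.50210 = 1.660.

1.660 Mg apfu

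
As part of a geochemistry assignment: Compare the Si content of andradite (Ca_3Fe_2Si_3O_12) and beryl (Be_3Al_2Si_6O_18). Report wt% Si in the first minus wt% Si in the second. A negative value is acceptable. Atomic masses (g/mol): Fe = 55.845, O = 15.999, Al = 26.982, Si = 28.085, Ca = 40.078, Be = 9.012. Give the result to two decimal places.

-14.77 percentage points

Si in Ca_3Fe_2Si_3O_12: molar mass 508.167 g/mol; 3×28.085 = 84.255 g → 16.58 wt%.
Si in Be_3Al_2Si_6O_18: molar mass 537.492 g/mol; 6×28.085 = 168.510 g → 31.35 wt%.
Difference = 16.58 − 31.35 = -14.77 percentage points.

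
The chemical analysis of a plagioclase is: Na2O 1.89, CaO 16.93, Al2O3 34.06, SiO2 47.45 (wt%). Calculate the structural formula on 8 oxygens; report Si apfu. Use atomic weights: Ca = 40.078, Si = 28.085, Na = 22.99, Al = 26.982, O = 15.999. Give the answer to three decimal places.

Na2O (M=61.979): mol = 0.03049; Na = 0.06098, O = 0.03049.
CaO (M=56.077): mol = 0.30191; Ca = 0.30191, O = 0.30191.
Al2O3 (M=101.961): mol = 0.33405; Al = 0.66810, O = 1.00215.
SiO2 (M=60.083): mol = 0.78974; Si = 0.78974, O = 1.57948.
ΣO = 2.91403; factor = 8/ΣO = 2.74534.
Si apfu = 0.78974 × 2.74534 = 2.168.

2.168 Si apfu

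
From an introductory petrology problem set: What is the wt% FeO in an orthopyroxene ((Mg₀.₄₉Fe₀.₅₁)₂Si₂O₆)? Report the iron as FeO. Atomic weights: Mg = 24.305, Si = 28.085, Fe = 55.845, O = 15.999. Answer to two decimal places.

31.46 wt%

M((Mg₀.₄₉Fe₀.₅₁)₂Si₂O₆) = 232.945 g/mol; M(FeO) = 71.844 g/mol.
Moles FeO per formula unit = 1.02 Fe ÷ 1 = 1.0200.
FeO fraction = (1.0200 × 71.844) / 232.945 = 73.281/232.945 = 0.3146.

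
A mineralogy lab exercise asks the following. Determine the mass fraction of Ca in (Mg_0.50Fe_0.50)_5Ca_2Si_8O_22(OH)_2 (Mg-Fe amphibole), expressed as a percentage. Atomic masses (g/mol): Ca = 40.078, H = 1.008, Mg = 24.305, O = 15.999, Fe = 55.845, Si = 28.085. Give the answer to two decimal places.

Formula mass = 2.50×24.305 + 2.50×55.845 + 2×40.078 + 8×28.085 + 24×15.999 + 2×1.008 = 891.203 g/mol, of which 80.156 g is Ca.
So Ca makes up 80.156/891.203 = 0.0899 of the mass, i.e. 8.99%.

8.99 mass %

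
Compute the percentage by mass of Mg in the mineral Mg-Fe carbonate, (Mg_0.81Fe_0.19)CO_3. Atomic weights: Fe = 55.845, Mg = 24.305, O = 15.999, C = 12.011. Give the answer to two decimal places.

Formula mass = 0.81*24.305 + 0.19*55.845 + 1*12.011 + 3*15.999 = 90.306 g/mol, of which 19.687 g is Mg.
So Mg makes up 19.687/90.306 = 0.2180 of the mass, i.e. 21.80%.

21.80 weight percent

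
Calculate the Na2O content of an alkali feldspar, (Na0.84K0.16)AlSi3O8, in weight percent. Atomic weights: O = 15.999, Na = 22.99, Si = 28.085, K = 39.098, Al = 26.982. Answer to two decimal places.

9.83 wt%

Formula mass = 264.796 g/mol.
0.84 Na → 0.4200 mol Na2O per formula unit; M(Na2O) = 61.979, so Na2O mass = 26.031 g.
26.031/264.796 × 100 = 9.83 wt%.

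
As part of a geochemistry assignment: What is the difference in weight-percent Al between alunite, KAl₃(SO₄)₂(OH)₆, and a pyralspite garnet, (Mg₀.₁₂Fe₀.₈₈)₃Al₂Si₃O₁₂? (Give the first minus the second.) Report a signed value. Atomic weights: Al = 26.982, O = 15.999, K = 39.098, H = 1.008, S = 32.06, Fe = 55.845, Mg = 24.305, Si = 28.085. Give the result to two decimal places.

8.45 percentage points

Al in KAl₃(SO₄)₂(OH)₆: molar mass 414.198 g/mol; 3×26.982 = 80.946 g → 19.54 wt%.
Al in (Mg₀.₁₂Fe₀.₈₈)₃Al₂Si₃O₁₂: molar mass 486.388 g/mol; 2×26.982 = 53.964 g → 11.09 wt%.
Difference = 19.54 − 11.09 = 8.45 percentage points.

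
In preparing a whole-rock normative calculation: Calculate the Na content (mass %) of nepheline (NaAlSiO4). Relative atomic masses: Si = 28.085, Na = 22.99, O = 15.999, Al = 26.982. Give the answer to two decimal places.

Formula mass = 1*22.99 + 1*26.982 + 1*28.085 + 4*15.999 = 142.053 g/mol, of which 22.990 g is Na.
So Na makes up 22.990/142.053 = 0.1618 of the mass, i.e. 16.18%.

16.18 mass %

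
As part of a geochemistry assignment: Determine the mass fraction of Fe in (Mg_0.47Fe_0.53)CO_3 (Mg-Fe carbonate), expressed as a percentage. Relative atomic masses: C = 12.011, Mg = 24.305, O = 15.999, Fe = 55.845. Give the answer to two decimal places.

Formula mass = 0.47×24.305 + 0.53×55.845 + 1×12.011 + 3×15.999 = 101.029 g/mol, of which 29.598 g is Fe.
So Fe makes up 29.598/101.029 = 0.2930 of the mass, i.e. 29.30%.

29.30 wt%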